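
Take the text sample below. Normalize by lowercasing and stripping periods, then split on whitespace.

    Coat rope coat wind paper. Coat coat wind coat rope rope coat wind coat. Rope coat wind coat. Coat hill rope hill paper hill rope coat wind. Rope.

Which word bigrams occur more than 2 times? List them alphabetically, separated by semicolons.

coat rope; coat wind; rope coat; wind coat

Bigram counts meeting the condition (more than 2 times):
  coat rope: 3
  coat wind: 5
  rope coat: 4
  wind coat: 3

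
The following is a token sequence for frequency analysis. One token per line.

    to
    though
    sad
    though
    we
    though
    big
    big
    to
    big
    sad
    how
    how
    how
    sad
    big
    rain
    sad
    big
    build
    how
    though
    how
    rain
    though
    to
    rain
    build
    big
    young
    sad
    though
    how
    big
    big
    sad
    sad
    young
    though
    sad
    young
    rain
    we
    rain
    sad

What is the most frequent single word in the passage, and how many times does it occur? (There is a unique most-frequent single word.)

Unigram frequencies (highest first):
  sad: 9
  big: 8
  though: 7
  how: 6
  rain: 5
  to: 3
  … (3 more, each ≤ 3)

"sad", 9 times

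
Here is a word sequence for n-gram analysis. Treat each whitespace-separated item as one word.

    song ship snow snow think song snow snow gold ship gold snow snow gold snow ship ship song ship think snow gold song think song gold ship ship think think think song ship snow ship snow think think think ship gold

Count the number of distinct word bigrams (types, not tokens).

20

41 tokens → 40 bigram windows in total.
Repeated bigrams (each contributes count−1 duplicates):
  think think: 4
  ship snow: 3
  snow gold: 3
  snow snow: 3
  song ship: 3
  think song: 3
  gold ship: 2
  gold snow: 2
  … (5 more repeated)
20 duplicate windows → 40 − 20 = 20 distinct.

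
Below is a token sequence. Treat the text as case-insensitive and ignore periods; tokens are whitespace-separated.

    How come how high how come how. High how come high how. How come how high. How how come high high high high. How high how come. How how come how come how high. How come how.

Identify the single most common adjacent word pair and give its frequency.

Bigram frequencies (highest first):
  how come: 9
  come how: 7
  high how: 7
  how high: 5
  how how: 3
  high high: 3
  … (1 more, each ≤ 2)

"how come", 9 times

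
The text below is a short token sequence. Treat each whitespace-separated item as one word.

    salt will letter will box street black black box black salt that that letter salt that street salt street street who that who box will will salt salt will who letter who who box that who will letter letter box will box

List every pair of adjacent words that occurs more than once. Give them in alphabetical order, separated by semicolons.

Bigram counts meeting the condition (more than once):
  box will: 2
  salt that: 2
  salt will: 2
  that who: 2
  who box: 2
  will box: 2
  will letter: 2

box will; salt that; salt will; that who; who box; will box; will letter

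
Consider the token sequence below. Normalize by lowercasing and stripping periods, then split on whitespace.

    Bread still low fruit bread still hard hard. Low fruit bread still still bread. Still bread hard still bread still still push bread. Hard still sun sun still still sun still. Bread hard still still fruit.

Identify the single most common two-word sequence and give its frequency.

"bread still", 5 times

Bigram frequencies (highest first):
  bread still: 5
  still still: 4
  still bread: 4
  bread hard: 3
  hard still: 3
  low fruit: 2
  … (11 more, each ≤ 2)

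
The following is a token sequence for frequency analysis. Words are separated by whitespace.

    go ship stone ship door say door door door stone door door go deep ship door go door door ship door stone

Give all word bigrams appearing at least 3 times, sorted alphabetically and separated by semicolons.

Bigram counts meeting the condition (at least 3 times):
  door door: 4
  ship door: 3

door door; ship door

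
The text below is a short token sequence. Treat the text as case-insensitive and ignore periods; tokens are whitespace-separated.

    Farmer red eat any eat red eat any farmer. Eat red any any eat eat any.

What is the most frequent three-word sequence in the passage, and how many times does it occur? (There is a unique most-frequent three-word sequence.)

Trigram frequencies (highest first):
  red eat any: 2
  farmer red eat: 1
  eat any eat: 1
  any eat red: 1
  eat red eat: 1
  eat any farmer: 1
  … (7 more, each ≤ 1)

"red eat any", 2 times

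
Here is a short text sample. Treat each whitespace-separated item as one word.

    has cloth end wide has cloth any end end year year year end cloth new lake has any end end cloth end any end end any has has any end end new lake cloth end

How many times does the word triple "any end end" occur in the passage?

Scanning the 33 overlapping trigram windows for "any end end":
  position 7–9: any end end
  position 18–20: any end end
  position 23–25: any end end
  position 29–31: any end end

4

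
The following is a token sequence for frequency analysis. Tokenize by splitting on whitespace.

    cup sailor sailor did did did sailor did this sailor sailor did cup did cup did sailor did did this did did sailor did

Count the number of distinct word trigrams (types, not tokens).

16

24 tokens → 22 trigram windows in total.
Repeated trigrams (each contributes count−1 duplicates):
  did sailor did: 3
  did cup did: 2
  did did sailor: 2
  sailor did did: 2
  sailor sailor did: 2
6 duplicate windows → 22 − 6 = 16 distinct.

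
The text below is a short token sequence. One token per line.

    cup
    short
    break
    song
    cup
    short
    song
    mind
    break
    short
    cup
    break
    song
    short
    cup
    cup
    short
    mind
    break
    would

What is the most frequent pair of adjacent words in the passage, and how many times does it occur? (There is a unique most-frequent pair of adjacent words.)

"cup short", 3 times

Bigram frequencies (highest first):
  cup short: 3
  break song: 2
  mind break: 2
  short cup: 2
  short break: 1
  song cup: 1
  … (8 more, each ≤ 1)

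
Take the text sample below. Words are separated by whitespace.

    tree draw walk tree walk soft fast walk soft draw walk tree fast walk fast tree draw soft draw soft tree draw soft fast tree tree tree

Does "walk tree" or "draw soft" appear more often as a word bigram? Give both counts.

"draw soft" (3 vs 2)

"walk tree": 2 occurrences
"draw soft": 3 occurrences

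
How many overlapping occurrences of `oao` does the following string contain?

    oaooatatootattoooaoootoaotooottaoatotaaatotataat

Sliding a length-3 window over the 48 characters (46 positions):
  position 1–3: oao
  position 17–19: oao
  position 23–25: oao

3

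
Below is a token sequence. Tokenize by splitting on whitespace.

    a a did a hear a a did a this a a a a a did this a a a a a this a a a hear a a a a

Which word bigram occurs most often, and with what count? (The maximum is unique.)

"a a", 15 times

Bigram frequencies (highest first):
  a a: 15
  a did: 3
  this a: 3
  did a: 2
  a hear: 2
  hear a: 2
  … (2 more, each ≤ 2)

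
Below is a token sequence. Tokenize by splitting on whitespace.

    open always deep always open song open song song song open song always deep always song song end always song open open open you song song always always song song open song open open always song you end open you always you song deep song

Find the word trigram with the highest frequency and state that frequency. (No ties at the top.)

Trigram frequencies (highest first):
  song open song: 3
  always deep always: 2
  open song open: 2
  song song open: 2
  always song song: 2
  song open open: 2
  … (30 more, each ≤ 1)

"song open song", 3 times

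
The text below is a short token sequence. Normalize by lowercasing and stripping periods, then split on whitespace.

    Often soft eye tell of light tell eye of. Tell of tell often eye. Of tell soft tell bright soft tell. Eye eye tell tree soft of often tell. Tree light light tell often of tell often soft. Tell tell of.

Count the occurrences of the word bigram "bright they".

0

Scanning the 40 overlapping bigram windows for "bright they":
  (none found)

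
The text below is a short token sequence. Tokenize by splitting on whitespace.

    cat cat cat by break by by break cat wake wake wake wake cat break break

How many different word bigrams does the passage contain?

16 tokens → 15 bigram windows in total.
Repeated bigrams (each contributes count−1 duplicates):
  wake wake: 3
  by break: 2
  cat cat: 2
4 duplicate windows → 15 − 4 = 11 distinct.

11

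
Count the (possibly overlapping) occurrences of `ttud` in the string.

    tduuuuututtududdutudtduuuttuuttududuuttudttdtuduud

Sliding a length-4 window over the 50 characters (47 positions):
  position 10–13: ttud
  position 30–33: ttud
  position 38–41: ttud

3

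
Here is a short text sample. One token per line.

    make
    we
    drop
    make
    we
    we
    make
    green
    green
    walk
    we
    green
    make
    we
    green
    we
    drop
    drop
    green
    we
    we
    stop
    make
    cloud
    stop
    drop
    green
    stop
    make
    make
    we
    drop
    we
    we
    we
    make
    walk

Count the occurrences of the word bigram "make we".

4

Scanning the 36 overlapping bigram windows for "make we":
  position 1–2: make we
  position 4–5: make we
  position 13–14: make we
  position 30–31: make we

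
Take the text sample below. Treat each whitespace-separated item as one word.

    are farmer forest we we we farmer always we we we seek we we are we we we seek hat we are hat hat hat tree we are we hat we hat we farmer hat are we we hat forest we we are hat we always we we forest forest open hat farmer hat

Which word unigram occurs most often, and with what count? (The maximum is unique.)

Unigram frequencies (highest first):
  we: 23
  hat: 11
  are: 6
  farmer: 4
  forest: 4
  always: 2
  … (3 more, each ≤ 2)

"we", 23 times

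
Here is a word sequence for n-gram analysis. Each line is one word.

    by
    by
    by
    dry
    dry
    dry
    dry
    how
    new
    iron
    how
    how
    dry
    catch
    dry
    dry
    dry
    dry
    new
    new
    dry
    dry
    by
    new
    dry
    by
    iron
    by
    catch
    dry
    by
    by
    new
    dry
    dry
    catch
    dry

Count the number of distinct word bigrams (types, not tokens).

37 tokens → 36 bigram windows in total.
Repeated bigrams (each contributes count−1 duplicates):
  dry dry: 8
  by by: 3
  catch dry: 3
  dry by: 3
  new dry: 3
  by new: 2
  dry catch: 2
17 duplicate windows → 36 − 17 = 19 distinct.

19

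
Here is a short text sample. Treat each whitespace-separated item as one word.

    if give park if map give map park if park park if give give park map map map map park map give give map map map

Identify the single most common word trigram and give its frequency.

Trigram frequencies (highest first):
  map map map: 3
  if give park: 1
  give park if: 1
  park if map: 1
  if map give: 1
  map give map: 1
  … (16 more, each ≤ 1)

"map map map", 3 times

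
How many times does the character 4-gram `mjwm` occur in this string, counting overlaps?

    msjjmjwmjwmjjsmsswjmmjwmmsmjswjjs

Sliding a length-4 window over the 33 characters (30 positions):
  position 5–8: mjwm
  position 8–11: mjwm
  position 21–24: mjwm

3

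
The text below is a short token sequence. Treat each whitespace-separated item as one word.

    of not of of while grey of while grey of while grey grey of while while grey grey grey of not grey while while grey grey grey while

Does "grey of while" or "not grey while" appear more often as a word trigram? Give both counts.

"grey of while" (3 vs 1)

"grey of while": 3 occurrences
"not grey while": 1 occurrence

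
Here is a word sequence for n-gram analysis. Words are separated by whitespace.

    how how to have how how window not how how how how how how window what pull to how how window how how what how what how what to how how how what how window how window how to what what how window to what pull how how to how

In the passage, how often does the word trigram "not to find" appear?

0

Scanning the 48 overlapping trigram windows for "not to find":
  (none found)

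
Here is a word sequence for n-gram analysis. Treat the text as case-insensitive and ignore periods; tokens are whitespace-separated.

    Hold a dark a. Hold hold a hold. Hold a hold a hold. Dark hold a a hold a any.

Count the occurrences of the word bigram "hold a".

Scanning the 19 overlapping bigram windows for "hold a":
  position 1–2: hold a
  position 6–7: hold a
  position 9–10: hold a
  position 11–12: hold a
  position 15–16: hold a
  position 18–19: hold a

6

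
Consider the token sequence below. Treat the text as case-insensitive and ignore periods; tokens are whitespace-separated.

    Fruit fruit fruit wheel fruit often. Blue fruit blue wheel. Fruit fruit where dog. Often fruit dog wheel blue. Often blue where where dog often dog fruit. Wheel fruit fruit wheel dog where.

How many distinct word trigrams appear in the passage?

27

33 tokens → 31 trigram windows in total.
Repeated trigrams (each contributes count−1 duplicates):
  fruit fruit wheel: 2
  fruit wheel fruit: 2
  wheel fruit fruit: 2
  where dog often: 2
4 duplicate windows → 31 − 4 = 27 distinct.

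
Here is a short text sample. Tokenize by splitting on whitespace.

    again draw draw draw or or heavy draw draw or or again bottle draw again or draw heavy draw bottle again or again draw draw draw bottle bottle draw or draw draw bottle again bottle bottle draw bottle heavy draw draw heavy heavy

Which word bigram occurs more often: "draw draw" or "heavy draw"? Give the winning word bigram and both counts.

"draw draw" (7 vs 3)

"draw draw": 7 occurrences
"heavy draw": 3 occurrences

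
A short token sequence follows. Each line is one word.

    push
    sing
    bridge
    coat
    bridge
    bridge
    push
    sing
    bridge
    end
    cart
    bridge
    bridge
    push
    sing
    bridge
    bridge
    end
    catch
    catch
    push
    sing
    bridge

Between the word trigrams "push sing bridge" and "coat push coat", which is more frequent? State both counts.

"push sing bridge" (4 vs 0)

"push sing bridge": 4 occurrences
"coat push coat": 0 occurrences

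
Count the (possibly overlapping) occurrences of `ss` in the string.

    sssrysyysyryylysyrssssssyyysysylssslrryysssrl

Sliding a length-2 window over the 45 characters (44 positions):
  position 1–2: ss
  position 2–3: ss
  position 19–20: ss
  position 20–21: ss
  position 21–22: ss
  position 22–23: ss
  position 23–24: ss
  position 33–34: ss
  position 34–35: ss
  position 41–42: ss
  … (1 more)

11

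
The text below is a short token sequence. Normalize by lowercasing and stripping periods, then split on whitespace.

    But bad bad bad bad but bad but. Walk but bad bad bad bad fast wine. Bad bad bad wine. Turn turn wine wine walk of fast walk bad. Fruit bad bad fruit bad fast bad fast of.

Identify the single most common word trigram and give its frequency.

"bad bad bad", 5 times

Trigram frequencies (highest first):
  bad bad bad: 5
  but bad bad: 2
  bad fruit bad: 2
  bad bad but: 1
  bad but bad: 1
  but bad but: 1
  … (24 more, each ≤ 1)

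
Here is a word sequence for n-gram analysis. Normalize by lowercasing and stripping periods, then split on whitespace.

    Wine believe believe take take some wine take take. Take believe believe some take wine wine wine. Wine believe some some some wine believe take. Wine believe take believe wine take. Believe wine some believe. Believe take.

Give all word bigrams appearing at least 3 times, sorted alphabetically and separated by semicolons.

believe believe; believe take; take believe; take take; wine believe; wine wine

Bigram counts meeting the condition (at least 3 times):
  believe believe: 3
  believe take: 4
  take believe: 3
  take take: 3
  wine believe: 4
  wine wine: 3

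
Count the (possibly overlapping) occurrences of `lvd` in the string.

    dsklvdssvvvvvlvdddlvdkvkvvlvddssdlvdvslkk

5

Sliding a length-3 window over the 41 characters (39 positions):
  position 4–6: lvd
  position 14–16: lvd
  position 19–21: lvd
  position 27–29: lvd
  position 34–36: lvd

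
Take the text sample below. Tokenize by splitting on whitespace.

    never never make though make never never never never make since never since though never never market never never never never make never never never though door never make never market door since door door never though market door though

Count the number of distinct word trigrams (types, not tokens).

40 tokens → 38 trigram windows in total.
Repeated trigrams (each contributes count−1 duplicates):
  never never never: 5
  never never make: 3
  make never never: 2
  never make never: 2
8 duplicate windows → 38 − 8 = 30 distinct.

30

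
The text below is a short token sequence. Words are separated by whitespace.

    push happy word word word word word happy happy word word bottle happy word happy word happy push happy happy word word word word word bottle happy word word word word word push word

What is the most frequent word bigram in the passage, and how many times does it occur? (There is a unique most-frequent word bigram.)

Bigram frequencies (highest first):
  word word: 13
  happy word: 6
  word happy: 3
  push happy: 2
  happy happy: 2
  word bottle: 2
  … (4 more, each ≤ 2)

"word word", 13 times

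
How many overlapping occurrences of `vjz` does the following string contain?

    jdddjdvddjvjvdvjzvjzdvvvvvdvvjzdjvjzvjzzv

5

Sliding a length-3 window over the 41 characters (39 positions):
  position 15–17: vjz
  position 18–20: vjz
  position 29–31: vjz
  position 34–36: vjz
  position 37–39: vjz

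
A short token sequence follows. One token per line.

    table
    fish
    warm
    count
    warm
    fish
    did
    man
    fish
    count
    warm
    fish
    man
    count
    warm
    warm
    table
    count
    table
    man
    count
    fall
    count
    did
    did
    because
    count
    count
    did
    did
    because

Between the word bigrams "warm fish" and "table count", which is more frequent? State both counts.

"warm fish" (2 vs 1)

"warm fish": 2 occurrences
"table count": 1 occurrence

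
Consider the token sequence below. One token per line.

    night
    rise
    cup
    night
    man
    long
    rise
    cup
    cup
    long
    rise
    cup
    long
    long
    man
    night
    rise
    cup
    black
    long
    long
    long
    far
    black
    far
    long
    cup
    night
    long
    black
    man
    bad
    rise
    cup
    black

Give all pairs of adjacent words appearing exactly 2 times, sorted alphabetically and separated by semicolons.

Bigram counts meeting the condition (exactly 2 times):
  cup black: 2
  cup long: 2
  cup night: 2
  long rise: 2
  night rise: 2

cup black; cup long; cup night; long rise; night rise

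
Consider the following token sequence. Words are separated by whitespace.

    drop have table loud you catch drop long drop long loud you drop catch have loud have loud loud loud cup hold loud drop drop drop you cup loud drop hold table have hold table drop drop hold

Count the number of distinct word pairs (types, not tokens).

28

38 tokens → 37 bigram windows in total.
Repeated bigrams (each contributes count−1 duplicates):
  drop drop: 3
  drop hold: 2
  drop long: 2
  have loud: 2
  hold table: 2
  loud drop: 2
  loud loud: 2
  loud you: 2
9 duplicate windows → 37 − 9 = 28 distinct.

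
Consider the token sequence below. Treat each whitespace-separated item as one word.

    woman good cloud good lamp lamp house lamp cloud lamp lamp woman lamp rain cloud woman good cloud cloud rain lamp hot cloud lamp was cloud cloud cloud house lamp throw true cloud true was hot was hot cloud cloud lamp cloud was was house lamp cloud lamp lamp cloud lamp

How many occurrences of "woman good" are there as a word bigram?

Scanning the 50 overlapping bigram windows for "woman good":
  position 1–2: woman good
  position 16–17: woman good

2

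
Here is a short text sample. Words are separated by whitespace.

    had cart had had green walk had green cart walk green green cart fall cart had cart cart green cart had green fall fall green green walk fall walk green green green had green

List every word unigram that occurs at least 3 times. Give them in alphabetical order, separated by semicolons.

cart; fall; green; had; walk

Unigram counts meeting the condition (at least 3 times):
  cart: 7
  fall: 4
  green: 12
  had: 7
  walk: 4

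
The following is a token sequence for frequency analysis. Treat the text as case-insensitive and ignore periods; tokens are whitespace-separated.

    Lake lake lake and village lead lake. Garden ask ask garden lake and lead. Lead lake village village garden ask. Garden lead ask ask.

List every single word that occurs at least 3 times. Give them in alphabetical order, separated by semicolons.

Unigram counts meeting the condition (at least 3 times):
  ask: 5
  garden: 4
  lake: 6
  lead: 4
  village: 3

ask; garden; lake; lead; village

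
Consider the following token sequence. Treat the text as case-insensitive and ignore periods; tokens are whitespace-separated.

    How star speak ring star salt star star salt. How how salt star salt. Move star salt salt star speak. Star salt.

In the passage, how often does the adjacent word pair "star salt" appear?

5

Scanning the 21 overlapping bigram windows for "star salt":
  position 5–6: star salt
  position 8–9: star salt
  position 13–14: star salt
  position 16–17: star salt
  position 21–22: star salt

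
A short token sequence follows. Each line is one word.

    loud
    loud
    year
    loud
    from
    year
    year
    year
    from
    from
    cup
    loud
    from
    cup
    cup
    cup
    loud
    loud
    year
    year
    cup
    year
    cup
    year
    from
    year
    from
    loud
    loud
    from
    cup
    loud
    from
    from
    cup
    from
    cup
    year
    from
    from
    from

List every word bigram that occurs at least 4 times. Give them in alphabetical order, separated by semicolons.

from cup; from from; loud from; year from

Bigram counts meeting the condition (at least 4 times):
  from cup: 5
  from from: 4
  loud from: 4
  year from: 4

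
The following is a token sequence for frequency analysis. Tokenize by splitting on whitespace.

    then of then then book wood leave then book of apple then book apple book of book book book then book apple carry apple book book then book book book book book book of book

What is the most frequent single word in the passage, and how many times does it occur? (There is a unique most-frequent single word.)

Unigram frequencies (highest first):
  book: 17
  then: 7
  of: 4
  apple: 4
  wood: 1
  leave: 1
  … (1 more, each ≤ 1)

"book", 17 times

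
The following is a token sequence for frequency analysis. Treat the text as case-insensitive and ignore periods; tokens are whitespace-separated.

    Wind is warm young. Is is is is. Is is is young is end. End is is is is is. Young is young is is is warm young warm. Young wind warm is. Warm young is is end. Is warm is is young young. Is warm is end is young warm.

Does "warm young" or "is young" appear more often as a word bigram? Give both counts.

"is young" (5 vs 4)

"warm young": 4 occurrences
"is young": 5 occurrences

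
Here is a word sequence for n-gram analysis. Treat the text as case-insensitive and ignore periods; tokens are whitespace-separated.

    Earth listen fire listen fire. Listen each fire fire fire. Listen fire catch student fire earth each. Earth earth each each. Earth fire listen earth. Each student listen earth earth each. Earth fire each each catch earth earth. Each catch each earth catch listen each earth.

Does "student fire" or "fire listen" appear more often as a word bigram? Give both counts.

"fire listen" (4 vs 1)

"student fire": 1 occurrence
"fire listen": 4 occurrences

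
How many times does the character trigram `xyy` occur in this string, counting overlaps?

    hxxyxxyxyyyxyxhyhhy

1

Sliding a length-3 window over the 19 characters (17 positions):
  position 8–10: xyy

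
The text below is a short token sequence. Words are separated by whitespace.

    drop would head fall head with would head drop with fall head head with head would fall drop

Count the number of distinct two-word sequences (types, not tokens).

18 tokens → 17 bigram windows in total.
Repeated bigrams (each contributes count−1 duplicates):
  fall head: 2
  head with: 2
  would head: 2
3 duplicate windows → 17 − 3 = 14 distinct.

14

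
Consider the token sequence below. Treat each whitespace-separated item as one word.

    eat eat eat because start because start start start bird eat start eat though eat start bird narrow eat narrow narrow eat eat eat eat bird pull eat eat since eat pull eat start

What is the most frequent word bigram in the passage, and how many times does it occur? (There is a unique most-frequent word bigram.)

Bigram frequencies (highest first):
  eat eat: 6
  eat start: 3
  because start: 2
  start start: 2
  start bird: 2
  narrow eat: 2
  … (15 more, each ≤ 2)

"eat eat", 6 times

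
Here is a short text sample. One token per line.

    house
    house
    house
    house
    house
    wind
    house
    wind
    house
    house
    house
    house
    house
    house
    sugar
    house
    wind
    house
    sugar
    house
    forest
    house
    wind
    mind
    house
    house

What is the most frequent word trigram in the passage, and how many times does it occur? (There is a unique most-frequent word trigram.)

Trigram frequencies (highest first):
  house house house: 7
  house wind house: 3
  house sugar house: 2
  house house wind: 1
  wind house wind: 1
  wind house house: 1
  … (9 more, each ≤ 1)

"house house house", 7 times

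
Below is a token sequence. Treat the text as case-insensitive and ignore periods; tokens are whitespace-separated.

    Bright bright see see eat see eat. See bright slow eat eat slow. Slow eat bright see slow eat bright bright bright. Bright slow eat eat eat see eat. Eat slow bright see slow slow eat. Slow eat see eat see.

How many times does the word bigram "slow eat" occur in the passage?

6

Scanning the 40 overlapping bigram windows for "slow eat":
  position 10–11: slow eat
  position 14–15: slow eat
  position 18–19: slow eat
  position 24–25: slow eat
  position 35–36: slow eat
  position 37–38: slow eat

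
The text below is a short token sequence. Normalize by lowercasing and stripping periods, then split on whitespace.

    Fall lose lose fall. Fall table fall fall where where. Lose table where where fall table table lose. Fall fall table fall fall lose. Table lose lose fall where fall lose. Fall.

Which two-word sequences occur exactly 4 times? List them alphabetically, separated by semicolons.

fall fall; lose fall

Bigram counts meeting the condition (exactly 4 times):
  fall fall: 4
  lose fall: 4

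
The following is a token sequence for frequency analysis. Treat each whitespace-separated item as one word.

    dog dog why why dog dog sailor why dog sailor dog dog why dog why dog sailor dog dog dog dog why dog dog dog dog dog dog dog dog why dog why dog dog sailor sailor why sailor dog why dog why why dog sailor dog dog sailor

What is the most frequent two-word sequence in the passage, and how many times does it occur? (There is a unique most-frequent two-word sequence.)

Bigram frequencies (highest first):
  dog dog: 15
  why dog: 9
  dog why: 8
  dog sailor: 6
  sailor dog: 4
  why why: 2
  … (3 more, each ≤ 2)

"dog dog", 15 times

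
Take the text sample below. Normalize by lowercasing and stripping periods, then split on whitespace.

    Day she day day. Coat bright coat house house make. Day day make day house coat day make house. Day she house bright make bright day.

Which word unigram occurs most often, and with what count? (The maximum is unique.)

Unigram frequencies (highest first):
  day: 9
  house: 5
  make: 4
  coat: 3
  bright: 3
  she: 2

"day", 9 times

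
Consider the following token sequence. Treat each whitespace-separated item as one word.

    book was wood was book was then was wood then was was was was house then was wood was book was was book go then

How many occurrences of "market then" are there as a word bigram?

Scanning the 24 overlapping bigram windows for "market then":
  (none found)

0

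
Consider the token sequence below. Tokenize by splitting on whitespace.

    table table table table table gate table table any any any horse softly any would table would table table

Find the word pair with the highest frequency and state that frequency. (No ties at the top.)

Bigram frequencies (highest first):
  table table: 6
  any any: 2
  would table: 2
  table gate: 1
  gate table: 1
  table any: 1
  … (5 more, each ≤ 1)

"table table", 6 times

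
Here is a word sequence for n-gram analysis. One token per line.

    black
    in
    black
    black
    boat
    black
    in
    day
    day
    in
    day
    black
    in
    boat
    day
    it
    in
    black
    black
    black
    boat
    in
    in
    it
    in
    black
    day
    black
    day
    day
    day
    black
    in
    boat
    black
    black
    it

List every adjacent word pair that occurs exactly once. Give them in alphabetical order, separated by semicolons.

Bigram counts meeting the condition (exactly once):
  black it: 1
  boat day: 1
  boat in: 1
  day in: 1
  day it: 1
  in in: 1
  in it: 1

black it; boat day; boat in; day in; day it; in in; in it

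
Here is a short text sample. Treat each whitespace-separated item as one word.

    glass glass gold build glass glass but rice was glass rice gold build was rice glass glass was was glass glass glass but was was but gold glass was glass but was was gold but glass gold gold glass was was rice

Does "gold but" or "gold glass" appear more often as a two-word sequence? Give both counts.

"gold but": 1 occurrence
"gold glass": 2 occurrences

"gold glass" (2 vs 1)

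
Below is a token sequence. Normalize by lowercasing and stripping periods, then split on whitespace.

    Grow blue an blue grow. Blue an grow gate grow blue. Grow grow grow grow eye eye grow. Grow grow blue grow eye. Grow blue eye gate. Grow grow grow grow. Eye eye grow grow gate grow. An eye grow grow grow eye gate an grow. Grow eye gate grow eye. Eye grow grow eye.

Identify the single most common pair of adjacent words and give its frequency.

Bigram frequencies (highest first):
  grow grow: 13
  grow eye: 7
  grow blue: 5
  eye grow: 5
  gate grow: 4
  blue grow: 3
  … (10 more, each ≤ 3)

"grow grow", 13 times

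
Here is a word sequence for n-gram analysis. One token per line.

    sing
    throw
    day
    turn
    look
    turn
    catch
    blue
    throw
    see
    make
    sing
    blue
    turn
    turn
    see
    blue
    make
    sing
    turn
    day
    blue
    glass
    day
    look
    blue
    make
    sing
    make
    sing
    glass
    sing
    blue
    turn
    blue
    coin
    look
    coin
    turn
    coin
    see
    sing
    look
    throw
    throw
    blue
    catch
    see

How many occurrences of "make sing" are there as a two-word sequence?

Scanning the 47 overlapping bigram windows for "make sing":
  position 11–12: make sing
  position 18–19: make sing
  position 27–28: make sing
  position 29–30: make sing

4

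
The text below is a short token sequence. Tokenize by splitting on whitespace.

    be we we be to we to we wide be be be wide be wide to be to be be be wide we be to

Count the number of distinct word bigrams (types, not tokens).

25 tokens → 24 bigram windows in total.
Repeated bigrams (each contributes count−1 duplicates):
  be be: 4
  be to: 3
  be wide: 3
  to be: 2
  to we: 2
  we be: 2
  wide be: 2
11 duplicate windows → 24 − 11 = 13 distinct.

13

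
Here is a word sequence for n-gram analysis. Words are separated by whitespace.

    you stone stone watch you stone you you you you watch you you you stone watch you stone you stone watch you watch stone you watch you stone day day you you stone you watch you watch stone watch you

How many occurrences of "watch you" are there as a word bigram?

Scanning the 39 overlapping bigram windows for "watch you":
  position 4–5: watch you
  position 11–12: watch you
  position 16–17: watch you
  position 21–22: watch you
  position 26–27: watch you
  position 35–36: watch you
  position 39–40: watch you

7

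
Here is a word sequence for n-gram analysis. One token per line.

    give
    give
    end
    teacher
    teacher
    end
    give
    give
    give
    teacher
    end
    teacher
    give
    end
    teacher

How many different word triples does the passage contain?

12

15 tokens → 13 trigram windows in total.
Repeated trigrams (each contributes count−1 duplicates):
  give end teacher: 2
1 duplicate windows → 13 − 1 = 12 distinct.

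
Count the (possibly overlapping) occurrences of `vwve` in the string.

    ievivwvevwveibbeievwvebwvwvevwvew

5

Sliding a length-4 window over the 33 characters (30 positions):
  position 5–8: vwve
  position 9–12: vwve
  position 19–22: vwve
  position 25–28: vwve
  position 29–32: vwve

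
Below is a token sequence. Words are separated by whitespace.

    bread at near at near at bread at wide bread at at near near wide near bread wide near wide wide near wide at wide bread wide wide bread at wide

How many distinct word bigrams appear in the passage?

31 tokens → 30 bigram windows in total.
Repeated bigrams (each contributes count−1 duplicates):
  bread at: 4
  at near: 3
  at wide: 3
  near wide: 3
  wide bread: 3
  wide near: 3
  bread wide: 2
  near at: 2
  … (1 more repeated)
16 duplicate windows → 30 − 16 = 14 distinct.

14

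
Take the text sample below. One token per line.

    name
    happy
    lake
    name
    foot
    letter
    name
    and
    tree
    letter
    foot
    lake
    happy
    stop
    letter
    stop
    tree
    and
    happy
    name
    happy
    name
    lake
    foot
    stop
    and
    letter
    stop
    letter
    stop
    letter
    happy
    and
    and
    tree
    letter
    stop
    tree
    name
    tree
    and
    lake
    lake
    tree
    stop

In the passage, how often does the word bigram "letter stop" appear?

4

Scanning the 44 overlapping bigram windows for "letter stop":
  position 15–16: letter stop
  position 27–28: letter stop
  position 29–30: letter stop
  position 36–37: letter stop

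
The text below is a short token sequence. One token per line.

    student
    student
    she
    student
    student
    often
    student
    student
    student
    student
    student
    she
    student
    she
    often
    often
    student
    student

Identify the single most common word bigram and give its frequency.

Bigram frequencies (highest first):
  student student: 7
  student she: 3
  she student: 2
  often student: 2
  student often: 1
  she often: 1
  … (1 more, each ≤ 1)

"student student", 7 times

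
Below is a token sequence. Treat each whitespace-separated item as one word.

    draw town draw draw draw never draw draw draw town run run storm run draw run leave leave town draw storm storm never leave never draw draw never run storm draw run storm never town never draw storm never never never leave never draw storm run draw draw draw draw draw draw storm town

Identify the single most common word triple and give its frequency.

Trigram frequencies (highest first):
  draw draw draw: 6
  draw draw never: 2
  never draw draw: 2
  storm run draw: 2
  never leave never: 2
  leave never draw: 2
  … (35 more, each ≤ 2)

"draw draw draw", 6 times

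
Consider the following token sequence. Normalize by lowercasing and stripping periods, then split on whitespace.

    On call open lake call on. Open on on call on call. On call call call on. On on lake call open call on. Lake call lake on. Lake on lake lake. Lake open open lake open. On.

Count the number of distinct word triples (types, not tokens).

32

38 tokens → 36 trigram windows in total.
Repeated trigrams (each contributes count−1 duplicates):
  call on call: 2
  lake on lake: 2
  on call on: 2
  on lake call: 2
4 duplicate windows → 36 − 4 = 32 distinct.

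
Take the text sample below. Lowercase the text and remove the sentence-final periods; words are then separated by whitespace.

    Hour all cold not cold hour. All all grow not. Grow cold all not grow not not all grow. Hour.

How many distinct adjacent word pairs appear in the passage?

20 tokens → 19 bigram windows in total.
Repeated bigrams (each contributes count−1 duplicates):
  all grow: 2
  grow not: 2
  hour all: 2
  not grow: 2
4 duplicate windows → 19 − 4 = 15 distinct.

15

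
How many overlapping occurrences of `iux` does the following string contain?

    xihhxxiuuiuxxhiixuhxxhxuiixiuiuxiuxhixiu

Sliding a length-3 window over the 40 characters (38 positions):
  position 10–12: iux
  position 30–32: iux
  position 33–35: iux

3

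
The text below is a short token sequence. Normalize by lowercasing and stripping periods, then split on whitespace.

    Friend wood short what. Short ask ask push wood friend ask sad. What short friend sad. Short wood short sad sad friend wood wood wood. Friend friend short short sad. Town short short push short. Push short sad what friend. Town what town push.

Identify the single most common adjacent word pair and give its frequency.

Bigram frequencies (highest first):
  short sad: 3
  friend wood: 2
  wood short: 2
  what short: 2
  wood friend: 2
  sad what: 2
  … (26 more, each ≤ 2)

"short sad", 3 times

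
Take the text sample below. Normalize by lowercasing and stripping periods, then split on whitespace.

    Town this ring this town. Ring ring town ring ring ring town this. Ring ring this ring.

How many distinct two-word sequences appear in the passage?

17 tokens → 16 bigram windows in total.
Repeated bigrams (each contributes count−1 duplicates):
  ring ring: 4
  this ring: 3
  ring this: 2
  ring town: 2
  town ring: 2
  town this: 2
9 duplicate windows → 16 − 9 = 7 distinct.

7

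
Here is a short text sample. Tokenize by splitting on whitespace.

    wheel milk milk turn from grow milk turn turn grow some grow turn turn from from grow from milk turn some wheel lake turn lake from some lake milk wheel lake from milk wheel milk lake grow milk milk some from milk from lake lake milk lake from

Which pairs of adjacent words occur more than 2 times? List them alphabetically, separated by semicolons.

Bigram counts meeting the condition (more than 2 times):
  from milk: 3
  lake from: 3
  milk turn: 3

from milk; lake from; milk turn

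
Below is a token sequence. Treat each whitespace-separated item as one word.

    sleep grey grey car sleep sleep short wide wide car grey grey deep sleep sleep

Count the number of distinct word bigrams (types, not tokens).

12

15 tokens → 14 bigram windows in total.
Repeated bigrams (each contributes count−1 duplicates):
  grey grey: 2
  sleep sleep: 2
2 duplicate windows → 14 − 2 = 12 distinct.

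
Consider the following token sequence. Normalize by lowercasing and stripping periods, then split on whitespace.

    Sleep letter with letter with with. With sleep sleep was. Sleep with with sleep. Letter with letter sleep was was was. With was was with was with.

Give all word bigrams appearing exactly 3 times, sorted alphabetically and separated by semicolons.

Bigram counts meeting the condition (exactly 3 times):
  letter with: 3
  was was: 3
  was with: 3
  with with: 3

letter with; was was; was with; with with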